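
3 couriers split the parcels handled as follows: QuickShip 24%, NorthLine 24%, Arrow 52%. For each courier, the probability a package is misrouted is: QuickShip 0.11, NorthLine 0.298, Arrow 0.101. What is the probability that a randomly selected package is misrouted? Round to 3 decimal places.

0.150

Prior × likelihood for each hypothesis:
  QuickShip: 0.24 × 0.11 = 0.0264
  NorthLine: 0.24 × 0.298 = 0.07152
  Arrow: 0.52 × 0.101 = 0.05252
P(misrouted) = 0.0264 + 0.07152 + 0.05252 = 0.15044 → 0.150.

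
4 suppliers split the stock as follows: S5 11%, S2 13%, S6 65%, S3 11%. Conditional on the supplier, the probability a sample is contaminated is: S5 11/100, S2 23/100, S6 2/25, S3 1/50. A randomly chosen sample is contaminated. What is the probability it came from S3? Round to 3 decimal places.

0.023

Unnormalized posteriors (prior × likelihood):
  S5: 0.11 × 0.11 = 0.0121
  S2: 0.13 × 0.23 = 0.0299
  S6: 0.65 × 0.08 = 0.052
  S3: 0.11 × 0.02 = 0.0022
Sum = 0.0962.
P(S3 | evidence) = 0.0022 / 0.0962 ≈ 0.023.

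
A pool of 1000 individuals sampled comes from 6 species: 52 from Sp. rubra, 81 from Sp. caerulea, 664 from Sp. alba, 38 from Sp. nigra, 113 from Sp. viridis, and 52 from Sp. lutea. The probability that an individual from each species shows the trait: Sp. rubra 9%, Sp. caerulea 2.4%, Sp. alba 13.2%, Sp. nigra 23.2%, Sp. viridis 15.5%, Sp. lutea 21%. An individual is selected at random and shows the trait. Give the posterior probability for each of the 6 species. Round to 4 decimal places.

Unnormalized posteriors (prior × likelihood):
  Sp. rubra: 0.052 × 0.09 = 0.00468
  Sp. caerulea: 0.081 × 0.024 = 0.001944
  Sp. alba: 0.664 × 0.132 = 0.087648
  Sp. nigra: 0.038 × 0.232 = 0.008816
  Sp. viridis: 0.113 × 0.155 = 0.017515
  Sp. lutea: 0.052 × 0.21 = 0.01092
Total = 0.131523.
P(Sp. rubra | trait) = 0.00468/0.131523 ≈ 0.0356
P(Sp. caerulea | trait) = 0.001944/0.131523 ≈ 0.0148
P(Sp. alba | trait) = 0.087648/0.131523 ≈ 0.6664
P(Sp. nigra | trait) = 0.008816/0.131523 ≈ 0.0670
P(Sp. viridis | trait) = 0.017515/0.131523 ≈ 0.1332
P(Sp. lutea | trait) = 0.01092/0.131523 ≈ 0.0830
(Check: 0.0356+0.0148+0.6664+0.0670+0.1332+0.0830 = 1.0000.)

Sp. rubra 0.0356, Sp. caerulea 0.0148, Sp. alba 0.6664, Sp. nigra 0.0670, Sp. viridis 0.1332, Sp. lutea 0.0830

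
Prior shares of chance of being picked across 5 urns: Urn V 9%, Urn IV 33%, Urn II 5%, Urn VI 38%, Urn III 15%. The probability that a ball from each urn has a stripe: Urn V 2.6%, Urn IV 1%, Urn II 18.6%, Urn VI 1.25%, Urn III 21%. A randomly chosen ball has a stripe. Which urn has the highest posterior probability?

Prior × likelihood for each hypothesis:
  Urn V: 0.09 × 0.026 = 0.00234
  Urn IV: 0.33 × 0.01 = 0.0033
  Urn II: 0.05 × 0.186 = 0.0093
  Urn VI: 0.38 × 0.0125 = 0.00475
  Urn III: 0.15 × 0.21 = 0.0315
Normalizing constant = 0.05119.
Largest term belongs to Urn III, so Urn III is most probable.

Urn III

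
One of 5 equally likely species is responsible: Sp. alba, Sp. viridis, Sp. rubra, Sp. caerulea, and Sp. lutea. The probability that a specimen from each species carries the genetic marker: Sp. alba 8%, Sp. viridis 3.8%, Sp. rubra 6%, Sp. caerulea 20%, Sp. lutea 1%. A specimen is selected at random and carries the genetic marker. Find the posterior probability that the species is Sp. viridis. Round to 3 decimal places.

Since the prior is uniform, the posterior is proportional to the likelihood:
  Sp. alba: 0.08
  Sp. viridis: 0.038
  Sp. rubra: 0.06
  Sp. caerulea: 0.2
  Sp. lutea: 0.01
Normalizing constant = 0.388.
P(Sp. viridis | evidence) = 0.038 / 0.388 ≈ 0.098.

0.098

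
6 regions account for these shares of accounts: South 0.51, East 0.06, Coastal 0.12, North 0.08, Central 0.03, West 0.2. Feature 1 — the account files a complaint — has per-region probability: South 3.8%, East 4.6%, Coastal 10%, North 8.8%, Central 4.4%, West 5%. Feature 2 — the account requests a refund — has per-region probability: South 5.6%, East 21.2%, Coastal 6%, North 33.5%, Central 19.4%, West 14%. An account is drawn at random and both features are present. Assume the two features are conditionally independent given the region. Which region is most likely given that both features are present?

By Bayes' rule, posterior ∝ prior × likelihood:
  South: 0.51 × 0.038 × 0.056 = 0.00108528
  East: 0.06 × 0.046 × 0.212 = 0.00058512
  Coastal: 0.12 × 0.1 × 0.06 = 0.00072
  North: 0.08 × 0.088 × 0.335 = 0.0023584
  Central: 0.03 × 0.044 × 0.194 = 0.00025608
  West: 0.2 × 0.05 × 0.14 = 0.0014
Sum = 0.00640488.
Largest term belongs to North, so North is most probable.

North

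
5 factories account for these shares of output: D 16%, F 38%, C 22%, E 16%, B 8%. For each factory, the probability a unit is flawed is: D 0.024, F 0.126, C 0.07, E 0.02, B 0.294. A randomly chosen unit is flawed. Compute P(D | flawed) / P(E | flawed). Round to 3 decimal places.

1.200

Unnormalized posteriors (prior × likelihood):
  D: 0.16 × 0.024 = 0.00384
  F: 0.38 × 0.126 = 0.04788
  C: 0.22 × 0.07 = 0.0154
  E: 0.16 × 0.02 = 0.0032
  B: 0.08 × 0.294 = 0.02352
Sum = 0.09384.
The ratio is 0.00384 / 0.0032 (the normalizer cancels) = 1.200.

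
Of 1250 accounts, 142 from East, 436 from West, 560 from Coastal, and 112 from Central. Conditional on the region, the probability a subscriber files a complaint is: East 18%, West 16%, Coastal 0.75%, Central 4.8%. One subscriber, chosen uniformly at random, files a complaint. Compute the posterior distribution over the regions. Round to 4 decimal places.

East 0.2437, West 0.6650, Coastal 0.0400, Central 0.0513

By Bayes' rule, posterior ∝ prior × likelihood:
  East: 0.1136 × 0.18 = 0.020448
  West: 0.3488 × 0.16 = 0.055808
  Coastal: 0.448 × 0.0075 = 0.00336
  Central: 0.0896 × 0.048 = 0.0043008
Sum = 0.0839168.
P(East | complaint) = 0.020448/0.0839168 ≈ 0.2437
P(West | complaint) = 0.055808/0.0839168 ≈ 0.6650
P(Coastal | complaint) = 0.00336/0.0839168 ≈ 0.0400
P(Central | complaint) = 0.0043008/0.0839168 ≈ 0.0513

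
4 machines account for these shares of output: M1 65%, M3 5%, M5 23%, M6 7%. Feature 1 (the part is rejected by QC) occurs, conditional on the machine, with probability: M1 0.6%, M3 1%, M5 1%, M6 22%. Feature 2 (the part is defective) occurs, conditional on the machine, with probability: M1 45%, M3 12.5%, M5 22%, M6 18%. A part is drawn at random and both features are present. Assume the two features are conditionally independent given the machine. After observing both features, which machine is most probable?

Compute prior × likelihood for every hypothesis:
  M1: 0.65 × 0.006 × 0.45 = 0.001755
  M3: 0.05 × 0.01 × 0.125 = 0.0000625
  M5: 0.23 × 0.01 × 0.22 = 0.000506
  M6: 0.07 × 0.22 × 0.18 = 0.002772
Sum = 0.0050955.
Largest term belongs to M6, so M6 is most probable.

M6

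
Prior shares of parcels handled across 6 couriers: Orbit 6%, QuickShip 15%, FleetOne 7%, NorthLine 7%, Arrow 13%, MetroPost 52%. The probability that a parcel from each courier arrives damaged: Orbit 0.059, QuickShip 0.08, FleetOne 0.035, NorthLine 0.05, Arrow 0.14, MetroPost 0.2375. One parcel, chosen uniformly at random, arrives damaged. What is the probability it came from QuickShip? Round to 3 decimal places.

Prior × likelihood for each hypothesis:
  Orbit: 0.06 × 0.059 = 0.00354
  QuickShip: 0.15 × 0.08 = 0.012
  FleetOne: 0.07 × 0.035 = 0.00245
  NorthLine: 0.07 × 0.05 = 0.0035
  Arrow: 0.13 × 0.14 = 0.0182
  MetroPost: 0.52 × 0.2375 = 0.1235
Normalizing constant = 0.16319.
P(QuickShip | evidence) = 0.012 / 0.16319 ≈ 0.074.

0.074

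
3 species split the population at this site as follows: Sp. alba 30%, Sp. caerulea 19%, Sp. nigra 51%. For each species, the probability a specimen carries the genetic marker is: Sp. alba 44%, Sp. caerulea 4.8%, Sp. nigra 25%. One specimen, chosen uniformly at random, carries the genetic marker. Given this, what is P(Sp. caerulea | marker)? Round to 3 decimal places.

By Bayes' rule, posterior ∝ prior × likelihood:
  Sp. alba: 0.3 × 0.44 = 0.132
  Sp. caerulea: 0.19 × 0.048 = 0.00912
  Sp. nigra: 0.51 × 0.25 = 0.1275
Normalizing constant = 0.26862.
P(Sp. caerulea | evidence) = 0.00912 / 0.26862 ≈ 0.034.

0.034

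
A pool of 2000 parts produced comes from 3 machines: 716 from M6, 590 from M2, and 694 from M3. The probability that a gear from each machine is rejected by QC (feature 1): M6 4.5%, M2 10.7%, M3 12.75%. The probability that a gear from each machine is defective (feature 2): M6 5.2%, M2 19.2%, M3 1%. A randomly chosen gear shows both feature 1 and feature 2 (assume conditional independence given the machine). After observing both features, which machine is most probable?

Compute prior × likelihood for every hypothesis:
  M6: 0.358 × 0.045 × 0.052 = 0.00083772
  M2: 0.295 × 0.107 × 0.192 = 0.00606048
  M3: 0.347 × 0.1275 × 0.01 = 0.000442425
Normalizing constant = 0.007340625.
Largest term belongs to M2, so M2 is most probable.

M2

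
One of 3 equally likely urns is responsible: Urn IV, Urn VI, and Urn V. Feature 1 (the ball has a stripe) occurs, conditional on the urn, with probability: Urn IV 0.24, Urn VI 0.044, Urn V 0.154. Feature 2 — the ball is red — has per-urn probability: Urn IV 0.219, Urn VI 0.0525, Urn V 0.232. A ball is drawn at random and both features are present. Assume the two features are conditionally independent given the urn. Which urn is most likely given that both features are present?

With a uniform prior (1/3 each), posterior ∝ likelihood:
  Urn IV: 0.24 × 0.219 = 0.05256
  Urn VI: 0.044 × 0.0525 = 0.00231
  Urn V: 0.154 × 0.232 = 0.035728
Sum = 0.090598.
Largest term belongs to Urn IV, so Urn IV is most probable.

Urn IV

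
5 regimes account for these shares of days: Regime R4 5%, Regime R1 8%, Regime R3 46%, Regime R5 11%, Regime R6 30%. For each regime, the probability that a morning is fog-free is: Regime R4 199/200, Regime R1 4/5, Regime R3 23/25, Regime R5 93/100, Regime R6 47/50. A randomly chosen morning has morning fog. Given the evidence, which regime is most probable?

Taking complements, P(fog | each) = Regime R4 0.005, Regime R1 0.2, Regime R3 0.08, Regime R5 0.07, Regime R6 0.06.
Prior × likelihood for each hypothesis:
  Regime R4: 0.05 × 0.005 = 0.00025
  Regime R1: 0.08 × 0.2 = 0.016
  Regime R3: 0.46 × 0.08 = 0.0368
  Regime R5: 0.11 × 0.07 = 0.0077
  Regime R6: 0.3 × 0.06 = 0.018
Normalizing constant = 0.07875.
Largest term belongs to Regime R3, so Regime R3 is most probable.

Regime R3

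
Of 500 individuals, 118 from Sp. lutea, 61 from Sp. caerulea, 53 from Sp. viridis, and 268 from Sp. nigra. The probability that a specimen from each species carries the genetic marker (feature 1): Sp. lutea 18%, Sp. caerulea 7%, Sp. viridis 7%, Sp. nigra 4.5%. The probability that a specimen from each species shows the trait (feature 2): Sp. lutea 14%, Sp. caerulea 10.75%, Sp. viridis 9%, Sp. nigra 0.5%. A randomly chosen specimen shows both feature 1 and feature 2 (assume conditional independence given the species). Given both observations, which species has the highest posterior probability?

Compute prior × likelihood for every hypothesis:
  Sp. lutea: 0.236 × 0.18 × 0.14 = 0.0059472
  Sp. caerulea: 0.122 × 0.07 × 0.1075 = 0.00091805
  Sp. viridis: 0.106 × 0.07 × 0.09 = 0.0006678
  Sp. nigra: 0.536 × 0.045 × 0.005 = 0.0001206
Total = 0.00765365.
Largest term belongs to Sp. lutea, so Sp. lutea is most probable.

Sp. lutea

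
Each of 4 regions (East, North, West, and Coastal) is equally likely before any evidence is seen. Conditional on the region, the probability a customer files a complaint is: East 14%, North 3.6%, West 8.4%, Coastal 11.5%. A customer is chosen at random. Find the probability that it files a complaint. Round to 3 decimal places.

With a uniform prior (1/4 each), posterior ∝ likelihood:
  East: 0.14
  North: 0.036
  West: 0.084
  Coastal: 0.115
P(complaint) = (1/4) × (0.14 + 0.036 + 0.084 + 0.115) = 0.375/4 ≈ 0.094.

0.094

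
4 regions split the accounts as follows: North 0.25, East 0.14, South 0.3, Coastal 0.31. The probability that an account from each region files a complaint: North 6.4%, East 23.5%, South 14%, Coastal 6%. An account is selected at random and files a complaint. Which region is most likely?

Compute prior × likelihood for every hypothesis:
  North: 0.25 × 0.064 = 0.016
  East: 0.14 × 0.235 = 0.0329
  South: 0.3 × 0.14 = 0.042
  Coastal: 0.31 × 0.06 = 0.0186
Sum = 0.1095.
Largest term belongs to South, so South is most probable.

South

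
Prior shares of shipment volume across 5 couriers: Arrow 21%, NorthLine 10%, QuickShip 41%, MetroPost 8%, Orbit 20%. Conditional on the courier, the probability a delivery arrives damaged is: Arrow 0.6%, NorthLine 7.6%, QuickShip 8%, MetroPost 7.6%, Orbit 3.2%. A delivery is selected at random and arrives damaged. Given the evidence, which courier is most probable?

Compute prior × likelihood for every hypothesis:
  Arrow: 0.21 × 0.006 = 0.00126
  NorthLine: 0.1 × 0.076 = 0.0076
  QuickShip: 0.41 × 0.08 = 0.0328
  MetroPost: 0.08 × 0.076 = 0.00608
  Orbit: 0.2 × 0.032 = 0.0064
Total = 0.05414.
Largest term belongs to QuickShip, so QuickShip is most probable.

QuickShip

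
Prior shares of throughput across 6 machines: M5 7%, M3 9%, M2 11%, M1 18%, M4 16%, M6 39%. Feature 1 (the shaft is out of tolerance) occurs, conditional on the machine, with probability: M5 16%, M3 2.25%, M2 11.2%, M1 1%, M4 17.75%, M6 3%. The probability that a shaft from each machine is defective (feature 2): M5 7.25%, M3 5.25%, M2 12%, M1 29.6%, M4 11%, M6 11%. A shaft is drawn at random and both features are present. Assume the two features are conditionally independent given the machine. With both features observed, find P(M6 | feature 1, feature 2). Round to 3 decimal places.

0.175

Compute prior × likelihood for every hypothesis:
  M5: 0.07 × 0.16 × 0.0725 = 0.000812
  M3: 0.09 × 0.0225 × 0.0525 = 0.0001063125
  M2: 0.11 × 0.112 × 0.12 = 0.0014784
  M1: 0.18 × 0.01 × 0.296 = 0.0005328
  M4: 0.16 × 0.1775 × 0.11 = 0.003124
  M6: 0.39 × 0.03 × 0.11 = 0.001287
Normalizing constant = 0.0073405125.
P(M6 | evidence) = 0.001287 / 0.0073405125 ≈ 0.175.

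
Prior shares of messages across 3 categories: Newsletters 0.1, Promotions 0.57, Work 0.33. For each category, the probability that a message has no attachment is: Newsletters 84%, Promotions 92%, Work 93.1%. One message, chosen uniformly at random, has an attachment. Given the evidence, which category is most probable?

Promotions

Taking complements, P(attachment | each) = Newsletters 0.16, Promotions 0.08, Work 0.069.
Compute prior × likelihood for every hypothesis:
  Newsletters: 0.1 × 0.16 = 0.016
  Promotions: 0.57 × 0.08 = 0.0456
  Work: 0.33 × 0.069 = 0.02277
Sum = 0.08437.
Largest term belongs to Promotions, so Promotions is most probable.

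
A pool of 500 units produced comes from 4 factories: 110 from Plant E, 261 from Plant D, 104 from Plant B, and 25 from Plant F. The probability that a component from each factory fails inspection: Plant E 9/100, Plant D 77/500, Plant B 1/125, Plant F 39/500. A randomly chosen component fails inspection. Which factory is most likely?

By Bayes' rule, posterior ∝ prior × likelihood:
  Plant E: 0.22 × 0.09 = 0.0198
  Plant D: 0.522 × 0.154 = 0.080388
  Plant B: 0.208 × 0.008 = 0.001664
  Plant F: 0.05 × 0.078 = 0.0039
Normalizing constant = 0.105752.
Largest term belongs to Plant D, so Plant D is most probable.

Plant D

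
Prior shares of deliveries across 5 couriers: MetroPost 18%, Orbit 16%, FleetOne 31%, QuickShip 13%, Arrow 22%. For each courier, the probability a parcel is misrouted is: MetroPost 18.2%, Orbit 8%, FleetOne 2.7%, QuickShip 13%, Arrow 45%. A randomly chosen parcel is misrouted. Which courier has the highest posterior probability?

By Bayes' rule, posterior ∝ prior × likelihood:
  MetroPost: 0.18 × 0.182 = 0.03276
  Orbit: 0.16 × 0.08 = 0.0128
  FleetOne: 0.31 × 0.027 = 0.00837
  QuickShip: 0.13 × 0.13 = 0.0169
  Arrow: 0.22 × 0.45 = 0.099
Sum = 0.16983.
Largest term belongs to Arrow, so Arrow is most probable.

Arrow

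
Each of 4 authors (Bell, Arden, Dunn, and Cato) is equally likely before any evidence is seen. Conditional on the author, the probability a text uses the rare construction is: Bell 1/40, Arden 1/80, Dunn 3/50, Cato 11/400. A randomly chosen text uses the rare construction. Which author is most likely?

Dunn

With a uniform prior (1/4 each), posterior ∝ likelihood:
  Bell: 0.025
  Arden: 0.0125
  Dunn: 0.06
  Cato: 0.0275
Total = 0.125.
Largest term belongs to Dunn, so Dunn is most probable.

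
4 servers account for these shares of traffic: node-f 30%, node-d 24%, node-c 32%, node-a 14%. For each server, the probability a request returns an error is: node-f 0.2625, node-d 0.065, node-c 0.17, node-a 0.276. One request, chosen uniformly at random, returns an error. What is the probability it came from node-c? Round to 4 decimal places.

Compute prior × likelihood for every hypothesis:
  node-f: 0.3 × 0.2625 = 0.07875
  node-d: 0.24 × 0.065 = 0.0156
  node-c: 0.32 × 0.17 = 0.0544
  node-a: 0.14 × 0.276 = 0.03864
Total = 0.18739.
P(node-c | evidence) = 0.0544 / 0.18739 ≈ 0.2903.

0.2903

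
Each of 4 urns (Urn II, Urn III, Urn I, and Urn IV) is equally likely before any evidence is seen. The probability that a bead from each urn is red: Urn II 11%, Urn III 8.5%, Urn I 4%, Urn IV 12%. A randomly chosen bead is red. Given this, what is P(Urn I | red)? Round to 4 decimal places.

0.1127

Since the prior is uniform, the posterior is proportional to the likelihood:
  Urn II: 0.11
  Urn III: 0.085
  Urn I: 0.04
  Urn IV: 0.12
Total = 0.355.
P(Urn I | evidence) = 0.04 / 0.355 ≈ 0.1127.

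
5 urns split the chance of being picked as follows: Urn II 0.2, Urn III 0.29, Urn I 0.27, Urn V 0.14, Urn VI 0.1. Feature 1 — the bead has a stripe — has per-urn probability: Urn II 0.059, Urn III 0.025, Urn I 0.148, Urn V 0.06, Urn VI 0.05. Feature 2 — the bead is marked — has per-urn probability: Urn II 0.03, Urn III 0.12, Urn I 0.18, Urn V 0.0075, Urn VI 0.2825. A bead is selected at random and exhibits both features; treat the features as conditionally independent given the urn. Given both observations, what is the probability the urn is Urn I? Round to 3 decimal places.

By Bayes' rule, posterior ∝ prior × likelihood:
  Urn II: 0.2 × 0.059 × 0.03 = 0.000354
  Urn III: 0.29 × 0.025 × 0.12 = 0.00087
  Urn I: 0.27 × 0.148 × 0.18 = 0.0071928
  Urn V: 0.14 × 0.06 × 0.0075 = 0.000063
  Urn VI: 0.1 × 0.05 × 0.2825 = 0.0014125
Total = 0.0098923.
P(Urn I | evidence) = 0.0071928 / 0.0098923 ≈ 0.727.

0.727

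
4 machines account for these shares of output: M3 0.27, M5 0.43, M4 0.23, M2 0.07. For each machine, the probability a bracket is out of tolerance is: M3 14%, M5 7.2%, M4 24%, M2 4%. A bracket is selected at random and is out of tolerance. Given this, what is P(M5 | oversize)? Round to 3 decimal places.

Prior × likelihood for each hypothesis:
  M3: 0.27 × 0.14 = 0.0378
  M5: 0.43 × 0.072 = 0.03096
  M4: 0.23 × 0.24 = 0.0552
  M2: 0.07 × 0.04 = 0.0028
Normalizing constant = 0.12676.
P(M5 | evidence) = 0.03096 / 0.12676 ≈ 0.244.

0.244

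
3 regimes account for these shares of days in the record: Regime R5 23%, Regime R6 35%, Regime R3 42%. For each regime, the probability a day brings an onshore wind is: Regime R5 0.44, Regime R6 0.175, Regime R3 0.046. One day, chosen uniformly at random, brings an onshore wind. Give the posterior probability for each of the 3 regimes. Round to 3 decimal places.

By Bayes' rule, posterior ∝ prior × likelihood:
  Regime R5: 0.23 × 0.44 = 0.1012
  Regime R6: 0.35 × 0.175 = 0.06125
  Regime R3: 0.42 × 0.046 = 0.01932
Sum = 0.18177.
P(Regime R5 | onshore) = 0.1012/0.18177 ≈ 0.557
P(Regime R6 | onshore) = 0.06125/0.18177 ≈ 0.337
P(Regime R3 | onshore) = 0.01932/0.18177 ≈ 0.106

Regime R5 0.557, Regime R6 0.337, Regime R3 0.106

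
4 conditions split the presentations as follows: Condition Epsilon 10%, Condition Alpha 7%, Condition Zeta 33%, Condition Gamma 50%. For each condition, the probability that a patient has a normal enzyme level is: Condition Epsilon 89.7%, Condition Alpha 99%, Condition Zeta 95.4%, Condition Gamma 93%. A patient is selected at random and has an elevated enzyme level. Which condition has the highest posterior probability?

Taking complements, P(elevated | each) = Condition Epsilon 0.103, Condition Alpha 0.01, Condition Zeta 0.046, Condition Gamma 0.07.
By Bayes' rule, posterior ∝ prior × likelihood:
  Condition Epsilon: 0.1 × 0.103 = 0.0103
  Condition Alpha: 0.07 × 0.01 = 0.0007
  Condition Zeta: 0.33 × 0.046 = 0.01518
  Condition Gamma: 0.5 × 0.07 = 0.035
Sum = 0.06118.
Largest term belongs to Condition Gamma, so Condition Gamma is most probable.

Condition Gamma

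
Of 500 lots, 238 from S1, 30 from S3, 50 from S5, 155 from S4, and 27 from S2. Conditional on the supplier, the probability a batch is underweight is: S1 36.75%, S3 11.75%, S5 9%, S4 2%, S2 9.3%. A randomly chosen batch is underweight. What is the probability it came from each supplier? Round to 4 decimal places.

Compute prior × likelihood for every hypothesis:
  S1: 0.476 × 0.3675 = 0.17493
  S3: 0.06 × 0.1175 = 0.00705
  S5: 0.1 × 0.09 = 0.009
  S4: 0.31 × 0.02 = 0.0062
  S2: 0.054 × 0.093 = 0.005022
Sum = 0.202202.
P(S1 | underweight) = 0.17493/0.202202 ≈ 0.8651
P(S3 | underweight) = 0.00705/0.202202 ≈ 0.0349
P(S5 | underweight) = 0.009/0.202202 ≈ 0.0445
P(S4 | underweight) = 0.0062/0.202202 ≈ 0.0307
P(S2 | underweight) = 0.005022/0.202202 ≈ 0.0248

S1 0.8651, S3 0.0349, S5 0.0445, S4 0.0307, S2 0.0248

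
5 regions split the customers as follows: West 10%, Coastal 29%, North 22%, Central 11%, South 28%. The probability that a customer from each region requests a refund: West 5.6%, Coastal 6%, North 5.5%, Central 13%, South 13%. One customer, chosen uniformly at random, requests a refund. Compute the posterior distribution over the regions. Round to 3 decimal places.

West 0.065, Coastal 0.203, North 0.141, Central 0.167, South 0.424

Prior × likelihood for each hypothesis:
  West: 0.1 × 0.056 = 0.0056
  Coastal: 0.29 × 0.06 = 0.0174
  North: 0.22 × 0.055 = 0.0121
  Central: 0.11 × 0.13 = 0.0143
  South: 0.28 × 0.13 = 0.0364
Sum = 0.0858.
P(West | refund) = 0.0056/0.0858 ≈ 0.065
P(Coastal | refund) = 0.0174/0.0858 ≈ 0.203
P(North | refund) = 0.0121/0.0858 ≈ 0.141
P(Central | refund) = 0.0143/0.0858 ≈ 0.167
P(South | refund) = 0.0364/0.0858 ≈ 0.424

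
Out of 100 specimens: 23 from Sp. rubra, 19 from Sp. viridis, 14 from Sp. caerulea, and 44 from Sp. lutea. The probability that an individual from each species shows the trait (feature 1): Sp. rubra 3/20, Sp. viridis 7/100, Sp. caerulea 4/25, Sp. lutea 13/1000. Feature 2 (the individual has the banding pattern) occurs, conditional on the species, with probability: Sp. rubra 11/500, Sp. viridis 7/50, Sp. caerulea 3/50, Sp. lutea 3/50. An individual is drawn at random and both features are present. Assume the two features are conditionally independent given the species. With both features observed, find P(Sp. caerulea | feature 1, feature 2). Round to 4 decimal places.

0.3120

Unnormalized posteriors (prior × likelihood):
  Sp. rubra: 0.23 × 0.15 × 0.022 = 0.000759
  Sp. viridis: 0.19 × 0.07 × 0.14 = 0.001862
  Sp. caerulea: 0.14 × 0.16 × 0.06 = 0.001344
  Sp. lutea: 0.44 × 0.013 × 0.06 = 0.0003432
Normalizing constant = 0.0043082.
P(Sp. caerulea | evidence) = 0.001344 / 0.0043082 ≈ 0.3120.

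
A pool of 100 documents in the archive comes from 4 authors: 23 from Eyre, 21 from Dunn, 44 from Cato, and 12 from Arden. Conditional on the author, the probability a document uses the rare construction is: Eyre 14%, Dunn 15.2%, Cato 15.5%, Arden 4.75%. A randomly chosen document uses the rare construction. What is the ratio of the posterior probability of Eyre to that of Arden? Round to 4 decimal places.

Prior × likelihood for each hypothesis:
  Eyre: 0.23 × 0.14 = 0.0322
  Dunn: 0.21 × 0.152 = 0.03192
  Cato: 0.44 × 0.155 = 0.0682
  Arden: 0.12 × 0.0475 = 0.0057
Normalizing constant = 0.13802.
The ratio is 0.0322 / 0.0057 (the normalizer cancels) = 5.6491.

5.6491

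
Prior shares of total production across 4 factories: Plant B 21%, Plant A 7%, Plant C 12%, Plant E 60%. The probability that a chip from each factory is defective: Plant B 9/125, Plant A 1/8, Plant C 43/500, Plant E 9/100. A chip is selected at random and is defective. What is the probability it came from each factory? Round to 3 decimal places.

Prior × likelihood for each hypothesis:
  Plant B: 0.21 × 0.072 = 0.01512
  Plant A: 0.07 × 0.125 = 0.00875
  Plant C: 0.12 × 0.086 = 0.01032
  Plant E: 0.6 × 0.09 = 0.054
Normalizing constant = 0.08819.
P(Plant B | defective) = 0.01512/0.08819 ≈ 0.171
P(Plant A | defective) = 0.00875/0.08819 ≈ 0.099
P(Plant C | defective) = 0.01032/0.08819 ≈ 0.117
P(Plant E | defective) = 0.054/0.08819 ≈ 0.612

Plant B 0.171, Plant A 0.099, Plant C 0.117, Plant E 0.612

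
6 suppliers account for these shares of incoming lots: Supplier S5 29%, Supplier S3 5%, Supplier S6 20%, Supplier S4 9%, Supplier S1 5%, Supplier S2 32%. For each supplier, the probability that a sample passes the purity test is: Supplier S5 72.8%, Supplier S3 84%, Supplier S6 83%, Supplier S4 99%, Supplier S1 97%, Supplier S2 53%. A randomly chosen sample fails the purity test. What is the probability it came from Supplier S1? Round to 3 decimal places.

0.005

Taking complements, P(off-spec | each) = Supplier S5 0.272, Supplier S3 0.16, Supplier S6 0.17, Supplier S4 0.01, Supplier S1 0.03, Supplier S2 0.47.
Compute prior × likelihood for every hypothesis:
  Supplier S5: 0.29 × 0.272 = 0.07888
  Supplier S3: 0.05 × 0.16 = 0.008
  Supplier S6: 0.2 × 0.17 = 0.034
  Supplier S4: 0.09 × 0.01 = 0.0009
  Supplier S1: 0.05 × 0.03 = 0.0015
  Supplier S2: 0.32 × 0.47 = 0.1504
Sum = 0.27368.
P(Supplier S1 | evidence) = 0.0015 / 0.27368 ≈ 0.005.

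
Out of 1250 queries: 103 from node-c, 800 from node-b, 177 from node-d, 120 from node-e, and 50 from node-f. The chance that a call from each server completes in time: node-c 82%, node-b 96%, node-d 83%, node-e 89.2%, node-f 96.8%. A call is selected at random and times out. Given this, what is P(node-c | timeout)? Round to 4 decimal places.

Taking complements, P(timeout | each) = node-c 0.18, node-b 0.04, node-d 0.17, node-e 0.108, node-f 0.032.
Compute prior × likelihood for every hypothesis:
  node-c: 0.0824 × 0.18 = 0.014832
  node-b: 0.64 × 0.04 = 0.0256
  node-d: 0.1416 × 0.17 = 0.024072
  node-e: 0.096 × 0.108 = 0.010368
  node-f: 0.04 × 0.032 = 0.00128
Normalizing constant = 0.076152.
P(node-c | evidence) = 0.014832 / 0.076152 ≈ 0.1948.

0.1948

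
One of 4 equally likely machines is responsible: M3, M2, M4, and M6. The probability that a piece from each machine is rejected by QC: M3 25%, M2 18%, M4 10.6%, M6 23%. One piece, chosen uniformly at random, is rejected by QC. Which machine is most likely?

Since the prior is uniform, the posterior is proportional to the likelihood:
  M3: 0.25
  M2: 0.18
  M4: 0.106
  M6: 0.23
Normalizing constant = 0.766.
Largest term belongs to M3, so M3 is most probable.

M3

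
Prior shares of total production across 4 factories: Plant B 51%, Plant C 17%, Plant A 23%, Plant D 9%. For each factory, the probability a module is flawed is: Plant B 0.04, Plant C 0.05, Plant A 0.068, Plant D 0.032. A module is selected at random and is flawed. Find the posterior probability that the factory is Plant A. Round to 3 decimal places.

Unnormalized posteriors (prior × likelihood):
  Plant B: 0.51 × 0.04 = 0.0204
  Plant C: 0.17 × 0.05 = 0.0085
  Plant A: 0.23 × 0.068 = 0.01564
  Plant D: 0.09 × 0.032 = 0.00288
Total = 0.04742.
P(Plant A | evidence) = 0.01564 / 0.04742 ≈ 0.330.

0.330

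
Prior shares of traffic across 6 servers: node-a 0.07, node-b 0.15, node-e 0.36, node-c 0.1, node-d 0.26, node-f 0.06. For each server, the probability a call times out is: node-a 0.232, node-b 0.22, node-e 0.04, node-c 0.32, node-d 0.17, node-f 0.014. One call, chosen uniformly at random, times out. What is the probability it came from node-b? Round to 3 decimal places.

0.235

By Bayes' rule, posterior ∝ prior × likelihood:
  node-a: 0.07 × 0.232 = 0.01624
  node-b: 0.15 × 0.22 = 0.033
  node-e: 0.36 × 0.04 = 0.0144
  node-c: 0.1 × 0.32 = 0.032
  node-d: 0.26 × 0.17 = 0.0442
  node-f: 0.06 × 0.014 = 0.00084
Sum = 0.14068.
P(node-b | evidence) = 0.033 / 0.14068 ≈ 0.235.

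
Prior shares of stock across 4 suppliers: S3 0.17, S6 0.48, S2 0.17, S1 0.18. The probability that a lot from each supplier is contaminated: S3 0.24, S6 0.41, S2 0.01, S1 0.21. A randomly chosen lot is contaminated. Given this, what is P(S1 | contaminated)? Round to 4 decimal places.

0.1364

Unnormalized posteriors (prior × likelihood):
  S3: 0.17 × 0.24 = 0.0408
  S6: 0.48 × 0.41 = 0.1968
  S2: 0.17 × 0.01 = 0.0017
  S1: 0.18 × 0.21 = 0.0378
Total = 0.2771.
P(S1 | evidence) = 0.0378 / 0.2771 ≈ 0.1364.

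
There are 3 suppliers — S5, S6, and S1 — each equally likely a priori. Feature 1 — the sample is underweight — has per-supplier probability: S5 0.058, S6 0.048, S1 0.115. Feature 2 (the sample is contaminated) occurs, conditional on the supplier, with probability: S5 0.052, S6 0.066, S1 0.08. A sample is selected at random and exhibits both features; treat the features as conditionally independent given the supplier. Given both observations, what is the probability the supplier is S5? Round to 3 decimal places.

Since the prior is uniform, the posterior is proportional to the likelihood:
  S5: 0.058 × 0.052 = 0.003016
  S6: 0.048 × 0.066 = 0.003168
  S1: 0.115 × 0.08 = 0.0092
Total = 0.015384.
P(S5 | evidence) = 0.003016 / 0.015384 ≈ 0.196.

0.196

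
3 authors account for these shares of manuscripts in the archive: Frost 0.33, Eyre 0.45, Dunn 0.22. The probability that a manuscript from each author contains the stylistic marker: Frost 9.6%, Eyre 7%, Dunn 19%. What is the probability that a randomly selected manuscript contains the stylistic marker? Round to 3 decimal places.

By Bayes' rule, posterior ∝ prior × likelihood:
  Frost: 0.33 × 0.096 = 0.03168
  Eyre: 0.45 × 0.07 = 0.0315
  Dunn: 0.22 × 0.19 = 0.0418
P(marker) = 0.03168 + 0.0315 + 0.0418 = 0.10498 → 0.105.

0.105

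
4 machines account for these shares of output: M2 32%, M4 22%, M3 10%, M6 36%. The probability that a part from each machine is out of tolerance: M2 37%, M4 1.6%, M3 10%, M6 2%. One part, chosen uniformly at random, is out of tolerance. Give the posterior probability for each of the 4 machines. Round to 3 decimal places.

Prior × likelihood for each hypothesis:
  M2: 0.32 × 0.37 = 0.1184
  M4: 0.22 × 0.016 = 0.00352
  M3: 0.1 × 0.1 = 0.01
  M6: 0.36 × 0.02 = 0.0072
Total = 0.13912.
P(M2 | oversize) = 0.1184/0.13912 ≈ 0.851
P(M4 | oversize) = 0.00352/0.13912 ≈ 0.025
P(M3 | oversize) = 0.01/0.13912 ≈ 0.072
P(M6 | oversize) = 0.0072/0.13912 ≈ 0.052
(Check: 0.851+0.025+0.072+0.052 = 1.000.)

M2 0.851, M4 0.025, M3 0.072, M6 0.052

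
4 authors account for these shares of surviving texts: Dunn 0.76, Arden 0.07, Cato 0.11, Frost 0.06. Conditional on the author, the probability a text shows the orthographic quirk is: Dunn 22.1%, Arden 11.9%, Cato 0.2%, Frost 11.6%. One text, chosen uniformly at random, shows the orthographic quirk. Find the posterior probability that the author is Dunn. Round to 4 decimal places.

Unnormalized posteriors (prior × likelihood):
  Dunn: 0.76 × 0.221 = 0.16796
  Arden: 0.07 × 0.119 = 0.00833
  Cato: 0.11 × 0.002 = 0.00022
  Frost: 0.06 × 0.116 = 0.00696
Total = 0.18347.
P(Dunn | evidence) = 0.16796 / 0.18347 ≈ 0.9155.

0.9155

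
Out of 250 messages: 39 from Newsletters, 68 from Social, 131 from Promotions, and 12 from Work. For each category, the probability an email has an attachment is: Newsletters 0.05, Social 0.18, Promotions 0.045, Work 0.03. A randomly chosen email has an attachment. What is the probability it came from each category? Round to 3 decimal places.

Newsletters 0.095, Social 0.599, Promotions 0.288, Work 0.018

Prior × likelihood for each hypothesis:
  Newsletters: 0.156 × 0.05 = 0.0078
  Social: 0.272 × 0.18 = 0.04896
  Promotions: 0.524 × 0.045 = 0.02358
  Work: 0.048 × 0.03 = 0.00144
Total = 0.08178.
P(Newsletters | attachment) = 0.0078/0.08178 ≈ 0.095
P(Social | attachment) = 0.04896/0.08178 ≈ 0.599
P(Promotions | attachment) = 0.02358/0.08178 ≈ 0.288
P(Work | attachment) = 0.00144/0.08178 ≈ 0.018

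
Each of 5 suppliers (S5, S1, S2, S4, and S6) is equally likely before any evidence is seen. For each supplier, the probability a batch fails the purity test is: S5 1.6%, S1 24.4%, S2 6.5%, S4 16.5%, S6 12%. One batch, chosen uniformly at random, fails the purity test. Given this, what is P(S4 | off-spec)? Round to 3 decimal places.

With a uniform prior (1/5 each), posterior ∝ likelihood:
  S5: 0.016
  S1: 0.244
  S2: 0.065
  S4: 0.165
  S6: 0.12
Total = 0.61.
P(S4 | evidence) = 0.165 / 0.61 ≈ 0.270.

0.270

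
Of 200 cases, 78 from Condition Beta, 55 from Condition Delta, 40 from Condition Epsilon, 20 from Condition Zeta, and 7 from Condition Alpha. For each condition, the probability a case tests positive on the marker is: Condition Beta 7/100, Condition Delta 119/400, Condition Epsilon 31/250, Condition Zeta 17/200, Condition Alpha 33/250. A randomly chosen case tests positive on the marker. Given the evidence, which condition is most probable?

Unnormalized posteriors (prior × likelihood):
  Condition Beta: 0.39 × 0.07 = 0.0273
  Condition Delta: 0.275 × 0.2975 = 0.0818125
  Condition Epsilon: 0.2 × 0.124 = 0.0248
  Condition Zeta: 0.1 × 0.085 = 0.0085
  Condition Alpha: 0.035 × 0.132 = 0.00462
Sum = 0.1470325.
Largest term belongs to Condition Delta, so Condition Delta is most probable.

Condition Delta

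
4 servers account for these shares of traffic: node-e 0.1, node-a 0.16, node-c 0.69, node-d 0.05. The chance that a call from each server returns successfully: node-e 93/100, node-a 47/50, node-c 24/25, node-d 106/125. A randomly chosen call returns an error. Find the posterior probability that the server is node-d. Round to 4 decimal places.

0.1467

Taking complements, P(error | each) = node-e 0.07, node-a 0.06, node-c 0.04, node-d 0.152.
Prior × likelihood for each hypothesis:
  node-e: 0.1 × 0.07 = 0.007
  node-a: 0.16 × 0.06 = 0.0096
  node-c: 0.69 × 0.04 = 0.0276
  node-d: 0.05 × 0.152 = 0.0076
Normalizing constant = 0.0518.
P(node-d | evidence) = 0.0076 / 0.0518 ≈ 0.1467.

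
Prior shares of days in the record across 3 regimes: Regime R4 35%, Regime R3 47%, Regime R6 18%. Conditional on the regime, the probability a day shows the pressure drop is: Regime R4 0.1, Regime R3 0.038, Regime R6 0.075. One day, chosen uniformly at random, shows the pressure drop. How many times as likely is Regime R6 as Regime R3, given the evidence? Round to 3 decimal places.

0.756

Prior × likelihood for each hypothesis:
  Regime R4: 0.35 × 0.1 = 0.035
  Regime R3: 0.47 × 0.038 = 0.01786
  Regime R6: 0.18 × 0.075 = 0.0135
Normalizing constant = 0.06636.
The ratio is 0.0135 / 0.01786 (the normalizer cancels) = 0.756.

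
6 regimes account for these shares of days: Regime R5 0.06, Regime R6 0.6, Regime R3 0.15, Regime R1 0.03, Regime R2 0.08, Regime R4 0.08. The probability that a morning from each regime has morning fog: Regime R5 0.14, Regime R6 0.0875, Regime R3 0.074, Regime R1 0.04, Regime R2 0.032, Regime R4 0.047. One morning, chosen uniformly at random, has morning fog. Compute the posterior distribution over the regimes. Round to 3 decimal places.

By Bayes' rule, posterior ∝ prior × likelihood:
  Regime R5: 0.06 × 0.14 = 0.0084
  Regime R6: 0.6 × 0.0875 = 0.0525
  Regime R3: 0.15 × 0.074 = 0.0111
  Regime R1: 0.03 × 0.04 = 0.0012
  Regime R2: 0.08 × 0.032 = 0.00256
  Regime R4: 0.08 × 0.047 = 0.00376
Normalizing constant = 0.07952.
P(Regime R5 | fog) = 0.0084/0.07952 ≈ 0.106
P(Regime R6 | fog) = 0.0525/0.07952 ≈ 0.660
P(Regime R3 | fog) = 0.0111/0.07952 ≈ 0.140
P(Regime R1 | fog) = 0.0012/0.07952 ≈ 0.015
P(Regime R2 | fog) = 0.00256/0.07952 ≈ 0.032
P(Regime R4 | fog) = 0.00376/0.07952 ≈ 0.047
(Check: 0.106+0.660+0.140+0.015+0.032+0.047 = 1.000.)

Regime R5 0.106, Regime R6 0.660, Regime R3 0.140, Regime R1 0.015, Regime R2 0.032, Regime R4 0.047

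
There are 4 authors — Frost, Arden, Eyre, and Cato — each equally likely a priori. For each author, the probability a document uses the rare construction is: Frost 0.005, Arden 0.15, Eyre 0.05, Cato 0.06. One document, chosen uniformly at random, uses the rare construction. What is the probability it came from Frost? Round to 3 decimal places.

0.019

With a uniform prior (1/4 each), posterior ∝ likelihood:
  Frost: 0.005
  Arden: 0.15
  Eyre: 0.05
  Cato: 0.06
Sum = 0.265.
P(Frost | evidence) = 0.005 / 0.265 ≈ 0.019.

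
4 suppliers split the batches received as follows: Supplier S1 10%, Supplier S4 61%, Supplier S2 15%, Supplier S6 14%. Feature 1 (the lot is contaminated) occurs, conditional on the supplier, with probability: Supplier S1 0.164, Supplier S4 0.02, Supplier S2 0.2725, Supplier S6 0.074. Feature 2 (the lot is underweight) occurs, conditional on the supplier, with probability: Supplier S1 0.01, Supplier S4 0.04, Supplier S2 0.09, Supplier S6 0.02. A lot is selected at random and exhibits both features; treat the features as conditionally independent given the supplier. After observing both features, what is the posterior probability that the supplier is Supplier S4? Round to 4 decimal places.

Prior × likelihood for each hypothesis:
  Supplier S1: 0.1 × 0.164 × 0.01 = 0.000164
  Supplier S4: 0.61 × 0.02 × 0.04 = 0.000488
  Supplier S2: 0.15 × 0.2725 × 0.09 = 0.00367875
  Supplier S6: 0.14 × 0.074 × 0.02 = 0.0002072
Sum = 0.00453795.
P(Supplier S4 | evidence) = 0.000488 / 0.00453795 ≈ 0.1075.

0.1075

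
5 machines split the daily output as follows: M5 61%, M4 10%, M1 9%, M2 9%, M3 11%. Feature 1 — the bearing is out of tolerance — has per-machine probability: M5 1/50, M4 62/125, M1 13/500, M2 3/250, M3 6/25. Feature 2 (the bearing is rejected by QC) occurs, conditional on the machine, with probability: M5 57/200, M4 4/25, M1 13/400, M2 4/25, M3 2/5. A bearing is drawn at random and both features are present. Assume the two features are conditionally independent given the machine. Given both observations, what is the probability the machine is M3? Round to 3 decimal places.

0.475

Prior × likelihood for each hypothesis:
  M5: 0.61 × 0.02 × 0.285 = 0.003477
  M4: 0.1 × 0.496 × 0.16 = 0.007936
  M1: 0.09 × 0.026 × 0.0325 = 0.00007605
  M2: 0.09 × 0.012 × 0.16 = 0.0001728
  M3: 0.11 × 0.24 × 0.4 = 0.01056
Normalizing constant = 0.02222185.
P(M3 | evidence) = 0.01056 / 0.02222185 ≈ 0.475.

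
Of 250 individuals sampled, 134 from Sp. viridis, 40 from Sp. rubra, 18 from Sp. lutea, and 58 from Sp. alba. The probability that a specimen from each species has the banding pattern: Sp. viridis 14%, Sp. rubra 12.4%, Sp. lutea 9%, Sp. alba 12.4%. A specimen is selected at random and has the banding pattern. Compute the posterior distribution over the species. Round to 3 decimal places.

Prior × likelihood for each hypothesis:
  Sp. viridis: 0.536 × 0.14 = 0.07504
  Sp. rubra: 0.16 × 0.124 = 0.01984
  Sp. lutea: 0.072 × 0.09 = 0.00648
  Sp. alba: 0.232 × 0.124 = 0.028768
Total = 0.130128.
P(Sp. viridis | banded) = 0.07504/0.130128 ≈ 0.577
P(Sp. rubra | banded) = 0.01984/0.130128 ≈ 0.152
P(Sp. lutea | banded) = 0.00648/0.130128 ≈ 0.050
P(Sp. alba | banded) = 0.028768/0.130128 ≈ 0.221

Sp. viridis 0.577, Sp. rubra 0.152, Sp. lutea 0.050, Sp. alba 0.221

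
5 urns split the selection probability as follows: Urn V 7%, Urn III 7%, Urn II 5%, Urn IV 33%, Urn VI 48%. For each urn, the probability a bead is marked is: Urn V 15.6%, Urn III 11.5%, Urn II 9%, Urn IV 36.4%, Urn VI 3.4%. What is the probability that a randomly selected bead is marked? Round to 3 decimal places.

Unnormalized posteriors (prior × likelihood):
  Urn V: 0.07 × 0.156 = 0.01092
  Urn III: 0.07 × 0.115 = 0.00805
  Urn II: 0.05 × 0.09 = 0.0045
  Urn IV: 0.33 × 0.364 = 0.12012
  Urn VI: 0.48 × 0.034 = 0.01632
P(marked) = 0.01092 + 0.00805 + 0.0045 + 0.12012 + 0.01632 = 0.15991 → 0.160.

0.160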